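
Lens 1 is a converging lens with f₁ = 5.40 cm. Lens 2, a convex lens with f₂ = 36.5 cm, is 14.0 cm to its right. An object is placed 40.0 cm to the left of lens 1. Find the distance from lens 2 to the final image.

9.85 cm

Lens 1: 1/d_i1 = 1/f₁ − 1/d_o1 = 1/(5.40) − 1/(40.0) = 0.1602, so d_i1 = 6.243 cm.
The intermediate image is 6.243 cm to the right of lens 1, which is 14.0 − (6.243) = 7.757 cm to the left of lens 2, so d_o2 = +7.757 cm.
Lens 2: 1/d_i2 = 1/f₂ − 1/d_o2 = 1/(36.5) − 1/(7.757) = -0.1015, so d_i2 = -9.85 cm.
The final image is virtual, 9.85 cm to the left of lens 2 (overall magnification ≈ -0.20).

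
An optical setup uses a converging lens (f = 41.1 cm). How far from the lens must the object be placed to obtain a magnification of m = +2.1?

m = −d_i/d_o ⇒ d_i = −m·d_o.
1/f = 1/d_o + 1/d_i = 1/d_o − 1/(m·d_o) = (1 − 1/m)/d_o, so d_o = f(1 − 1/m) = (41.10)(1 − 1/(+2.1)) = 21.5 cm.

21.5 cm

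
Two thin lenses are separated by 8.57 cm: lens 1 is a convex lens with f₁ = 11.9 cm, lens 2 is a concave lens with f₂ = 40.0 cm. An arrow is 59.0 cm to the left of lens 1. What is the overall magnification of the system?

Lens 1: 1/d_i1 = 1/(11.9) − 1/(59.0) = 0.06708, so d_i1 = 14.91 cm; m₁ = −d_i1/d_o1 = -0.2527.
d_o2 = 8.57 − (14.91) = -6.340 cm (virtual object).
f₂ = −40.0 cm (diverging).
Lens 2: 1/d_i2 = 1/(-40.0) − 1/(-6.340) = 0.1327, so d_i2 = 7.534 cm; m₂ = −d_i2/d_o2 = +1.188.
m = m₁·m₂ = (-0.2527)(+1.188) = -0.300.

m = -0.300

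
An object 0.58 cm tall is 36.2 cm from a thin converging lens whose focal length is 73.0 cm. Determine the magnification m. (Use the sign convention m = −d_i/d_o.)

1/d_i = 1/f − 1/d_o = 1/(73.00) − 1/(36.2) = -0.01393, so d_i = -71.81 cm.
m = −d_i/d_o = −(-71.81)/(36.2) = +1.98.
The image is virtual, upright and enlarged, on the same side as the object.

m = +1.98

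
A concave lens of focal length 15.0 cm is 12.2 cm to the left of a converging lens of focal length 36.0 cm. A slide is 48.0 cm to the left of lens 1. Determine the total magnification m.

f₁ = −15.0 cm (diverging).
Lens 1: 1/d_i1 = 1/(-15.0) − 1/(48.0) = -0.08750, so d_i1 = -11.43 cm; m₁ = −d_i1/d_o1 = +0.2381.
d_o2 = 12.2 − (-11.43) = 23.63 cm.
Lens 2: 1/d_i2 = 1/(36.0) − 1/(23.63) = -0.01454, so d_i2 = -68.77 cm; m₂ = −d_i2/d_o2 = +2.910.
m = m₁·m₂ = (+0.2381)(+2.910) = +0.693.

m = +0.693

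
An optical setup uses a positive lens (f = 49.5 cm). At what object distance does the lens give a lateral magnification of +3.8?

36.5 cm

m = −d_i/d_o ⇒ d_i = −m·d_o.
1/f = 1/d_o + 1/d_i = 1/d_o − 1/(m·d_o) = (1 − 1/m)/d_o, so d_o = f(1 − 1/m) = (49.50)(1 − 1/(+3.8)) = 36.5 cm.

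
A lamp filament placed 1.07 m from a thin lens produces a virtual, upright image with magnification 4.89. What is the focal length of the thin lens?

f = 1.35 m (converging)

m = −d_i/d_o ⇒ d_i = −m·d_o = −(+4.89)·(1.07) = -5.232 m.
1/f = 1/d_o + 1/d_i = 1/(1.07) + 1/(-5.232) = 0.7434, so f = 1.35 m.
Since f is positive, the thin lens is converging.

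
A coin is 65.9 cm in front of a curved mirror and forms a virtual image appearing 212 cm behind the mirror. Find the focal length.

Virtual image ⇒ d_i = −212 cm.
1/f = 1/d_o + 1/d_i = 1/(65.9) + 1/(-212) = 0.01046, so f = 95.6 cm.
Since f is positive, the curved mirror is concave.

f = 95.6 cm (concave)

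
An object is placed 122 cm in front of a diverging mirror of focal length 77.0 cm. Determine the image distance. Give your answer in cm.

For a diverging mirror, f = -77.0 cm.
Mirror equation: 1/v = 1/f − 1/u = 1/(-77.00) − 1/(122) = -0.01299 − 0.008197 = -0.02118, so v = -47.2 cm.
The image is virtual, upright and reduced, behind the mirror.

47.2 cm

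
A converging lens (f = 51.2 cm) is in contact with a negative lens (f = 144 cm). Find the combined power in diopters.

P₁ = 1/f₁ = 1/(0.512 m) = +1.953 D; P₂ = 1/f₂ = 1/(-1.44 m) = -0.6944 D.
For thin lenses in contact, P = P₁ + P₂ = (+1.953) + (-0.6944) = +1.26 D.

P = +1.26 D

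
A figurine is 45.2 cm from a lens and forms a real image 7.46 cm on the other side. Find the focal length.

f = 6.40 cm (converging)

Real image ⇒ d_i = +7.46 cm.
1/f = 1/d_o + 1/d_i = 1/(45.2) + 1/(7.46) = 0.1562, so f = 6.40 cm.
Since f is positive, the lens is converging.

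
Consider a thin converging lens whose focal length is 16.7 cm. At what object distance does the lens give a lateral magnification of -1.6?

m = −d_i/d_o ⇒ d_i = −m·d_o.
1/f = 1/d_o + 1/d_i = 1/d_o − 1/(m·d_o) = (1 − 1/m)/d_o, so d_o = f(1 − 1/m) = (16.70)(1 − 1/(-1.6)) = 27.1 cm.

27.1 cm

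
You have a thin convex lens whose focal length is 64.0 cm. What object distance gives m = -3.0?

85.3 cm

m = −d_i/d_o ⇒ d_i = −m·d_o.
1/f = 1/d_o + 1/d_i = 1/d_o − 1/(m·d_o) = (1 − 1/m)/d_o, so d_o = f(1 − 1/m) = (64.00)(1 − 1/(-3.0)) = 85.3 cm.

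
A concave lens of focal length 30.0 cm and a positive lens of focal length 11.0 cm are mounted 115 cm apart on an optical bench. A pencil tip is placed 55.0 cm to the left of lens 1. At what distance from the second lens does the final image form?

Lens 1 is diverging, so f₁ = −30.0 cm.
Lens 1: 1/d_i1 = 1/f₁ − 1/d_o1 = 1/(-30.0) − 1/(55.0) = -0.05152, so d_i1 = -19.41 cm.
The intermediate image is 19.41 cm to the left of lens 1 (virtual), which is 115 − (-19.41) = 134.4 cm to the left of lens 2, so d_o2 = +134.4 cm.
Lens 2: 1/d_i2 = 1/f₂ − 1/d_o2 = 1/(11.0) − 1/(134.4) = 0.08347, so d_i2 = 12.0 cm.
The final image is real, 12.0 cm to the right of lens 2 (overall magnification ≈ -0.031).

12.0 cm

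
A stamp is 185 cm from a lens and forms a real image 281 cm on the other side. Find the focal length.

f = 112 cm (converging)

Real image ⇒ d_i = +281 cm.
1/f = 1/d_o + 1/d_i = 1/(185) + 1/(281) = 0.008964, so f = 112 cm.
Since f is positive, the lens is converging.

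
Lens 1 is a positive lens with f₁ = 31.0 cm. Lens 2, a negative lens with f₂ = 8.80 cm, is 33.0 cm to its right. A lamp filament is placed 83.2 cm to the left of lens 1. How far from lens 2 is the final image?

Lens 1: 1/d_i1 = 1/f₁ − 1/d_o1 = 1/(31.0) − 1/(83.2) = 0.02024, so d_i1 = 49.41 cm.
The intermediate image is 49.41 cm to the right of lens 1, which lies 16.41 cm to the right of lens 2 — a virtual object — so d_o2 = −16.41 cm.
Lens 2 is diverging, so f₂ = −8.80 cm.
Lens 2: 1/d_i2 = 1/f₂ − 1/d_o2 = 1/(-8.80) − 1/(-16.41) = -0.05270, so d_i2 = -19.0 cm.
The final image is virtual, 19.0 cm to the left of lens 2 (overall magnification ≈ 0.69).

19.0 cm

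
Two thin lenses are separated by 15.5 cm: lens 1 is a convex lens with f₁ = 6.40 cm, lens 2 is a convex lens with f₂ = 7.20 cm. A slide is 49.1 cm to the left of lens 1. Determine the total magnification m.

m = +1.15

Lens 1: 1/d_i1 = 1/(6.40) − 1/(49.1) = 0.1359, so d_i1 = 7.359 cm; m₁ = −d_i1/d_o1 = -0.1499.
d_o2 = 15.5 − (7.359) = 8.141 cm.
Lens 2: 1/d_i2 = 1/(7.20) − 1/(8.141) = 0.01605, so d_i2 = 62.29 cm; m₂ = −d_i2/d_o2 = -7.651.
m = m₁·m₂ = (-0.1499)(-7.651) = +1.15.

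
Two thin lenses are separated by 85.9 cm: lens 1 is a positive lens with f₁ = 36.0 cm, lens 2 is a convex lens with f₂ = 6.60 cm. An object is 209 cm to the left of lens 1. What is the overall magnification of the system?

m = +0.0384

Lens 1: 1/d_i1 = 1/(36.0) − 1/(209) = 0.02299, so d_i1 = 43.49 cm; m₁ = −d_i1/d_o1 = -0.2081.
d_o2 = 85.9 − (43.49) = 42.41 cm.
Lens 2: 1/d_i2 = 1/(6.60) − 1/(42.41) = 0.1279, so d_i2 = 7.816 cm; m₂ = −d_i2/d_o2 = -0.1843.
m = m₁·m₂ = (-0.2081)(-0.1843) = +0.0384.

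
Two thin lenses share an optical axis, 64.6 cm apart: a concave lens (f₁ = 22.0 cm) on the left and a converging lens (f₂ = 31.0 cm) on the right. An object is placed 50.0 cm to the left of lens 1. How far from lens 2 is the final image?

Lens 1 is diverging, so f₁ = −22.0 cm.
Lens 1: 1/d_i1 = 1/f₁ − 1/d_o1 = 1/(-22.0) − 1/(50.0) = -0.06545, so d_i1 = -15.28 cm.
The intermediate image is 15.28 cm to the left of lens 1 (virtual), which is 64.6 − (-15.28) = 79.88 cm to the left of lens 2, so d_o2 = +79.88 cm.
Lens 2: 1/d_i2 = 1/f₂ − 1/d_o2 = 1/(31.0) − 1/(79.88) = 0.01974, so d_i2 = 50.7 cm.
The final image is real, 50.7 cm to the right of lens 2 (overall magnification ≈ -0.19).

50.7 cm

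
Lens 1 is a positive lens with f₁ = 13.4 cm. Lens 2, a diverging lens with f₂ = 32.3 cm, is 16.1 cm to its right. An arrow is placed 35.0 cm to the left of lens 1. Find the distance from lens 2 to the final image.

6.79 cm

Lens 1: 1/d_i1 = 1/f₁ − 1/d_o1 = 1/(13.4) − 1/(35.0) = 0.04606, so d_i1 = 21.71 cm.
The intermediate image is 21.71 cm to the right of lens 1, which lies 5.610 cm to the right of lens 2 — a virtual object — so d_o2 = −5.610 cm.
Lens 2 is diverging, so f₂ = −32.3 cm.
Lens 2: 1/d_i2 = 1/f₂ − 1/d_o2 = 1/(-32.3) − 1/(-5.610) = 0.1473, so d_i2 = 6.79 cm.
The final image is real, 6.79 cm to the right of lens 2 (overall magnification ≈ -0.75).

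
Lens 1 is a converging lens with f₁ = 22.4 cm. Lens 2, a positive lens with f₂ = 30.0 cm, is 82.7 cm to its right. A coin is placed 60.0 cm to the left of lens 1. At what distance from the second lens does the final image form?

83.1 cm

Lens 1: 1/d_i1 = 1/f₁ − 1/d_o1 = 1/(22.4) − 1/(60.0) = 0.02798, so d_i1 = 35.74 cm.
The intermediate image is 35.74 cm to the right of lens 1, which is 82.7 − (35.74) = 46.96 cm to the left of lens 2, so d_o2 = +46.96 cm.
Lens 2: 1/d_i2 = 1/f₂ − 1/d_o2 = 1/(30.0) − 1/(46.96) = 0.01204, so d_i2 = 83.1 cm.
The final image is real, 83.1 cm to the right of lens 2 (overall magnification ≈ 1.1).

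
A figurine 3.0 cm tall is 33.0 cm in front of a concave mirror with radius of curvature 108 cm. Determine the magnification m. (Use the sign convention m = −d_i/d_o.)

f = R/2 = 108/2 = 54.00 cm.
1/d_i = 1/f − 1/d_o = 1/(54.00) − 1/(33.0) = -0.01178, so d_i = -84.86 cm.
m = −d_i/d_o = −(-84.86)/(33.0) = +2.57.
The image is virtual, upright and enlarged, behind the mirror.

m = +2.57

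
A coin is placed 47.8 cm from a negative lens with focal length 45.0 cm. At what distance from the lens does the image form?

For a negative lens, f = -45.0 cm.
Thin-lens equation: 1/d_i = 1/f − 1/d_o = 1/(-45.00) − 1/(47.8) = -0.02222 − 0.02092 = -0.04314, so d_i = -23.2 cm.
The image is virtual, upright and reduced, on the same side as the object.

23.2 cm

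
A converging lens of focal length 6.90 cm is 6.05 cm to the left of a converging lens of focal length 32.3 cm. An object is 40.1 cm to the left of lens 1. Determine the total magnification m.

m = -0.194

Lens 1: 1/d_i1 = 1/(6.90) − 1/(40.1) = 0.1200, so d_i1 = 8.334 cm; m₁ = −d_i1/d_o1 = -0.2078.
d_o2 = 6.05 − (8.334) = -2.284 cm (virtual object).
Lens 2: 1/d_i2 = 1/(32.3) − 1/(-2.284) = 0.4688, so d_i2 = 2.133 cm; m₂ = −d_i2/d_o2 = +0.9340.
m = m₁·m₂ = (-0.2078)(+0.9340) = -0.194.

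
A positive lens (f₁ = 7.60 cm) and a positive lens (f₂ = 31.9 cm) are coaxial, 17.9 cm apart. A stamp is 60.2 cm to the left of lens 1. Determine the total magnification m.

m = -0.203

Lens 1: 1/d_i1 = 1/(7.60) − 1/(60.2) = 0.1150, so d_i1 = 8.698 cm; m₁ = −d_i1/d_o1 = -0.1445.
d_o2 = 17.9 − (8.698) = 9.202 cm.
Lens 2: 1/d_i2 = 1/(31.9) − 1/(9.202) = -0.07732, so d_i2 = -12.93 cm; m₂ = −d_i2/d_o2 = +1.405.
m = m₁·m₂ = (-0.1445)(+1.405) = -0.203.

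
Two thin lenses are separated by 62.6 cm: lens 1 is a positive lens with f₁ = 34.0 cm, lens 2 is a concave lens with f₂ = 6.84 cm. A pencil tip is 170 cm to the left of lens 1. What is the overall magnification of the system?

Lens 1: 1/d_i1 = 1/(34.0) − 1/(170) = 0.02353, so d_i1 = 42.50 cm; m₁ = −d_i1/d_o1 = -0.2500.
d_o2 = 62.6 − (42.50) = 20.10 cm.
f₂ = −6.84 cm (diverging).
Lens 2: 1/d_i2 = 1/(-6.84) − 1/(20.10) = -0.1960, so d_i2 = -5.103 cm; m₂ = −d_i2/d_o2 = +0.2539.
m = m₁·m₂ = (-0.2500)(+0.2539) = -0.0635.

m = -0.0635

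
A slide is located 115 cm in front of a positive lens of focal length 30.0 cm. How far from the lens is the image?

Thin-lens equation: 1/v = 1/f − 1/u = 1/(30.00) − 1/(115) = 0.03333 − 0.008696 = 0.02464, so v = 40.6 cm.
The image is real, inverted and reduced, on the far side of the lens.

40.6 cm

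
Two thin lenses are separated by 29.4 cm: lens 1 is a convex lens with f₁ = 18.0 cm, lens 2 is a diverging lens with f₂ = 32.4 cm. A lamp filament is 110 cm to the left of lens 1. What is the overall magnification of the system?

Lens 1: 1/d_i1 = 1/(18.0) − 1/(110) = 0.04646, so d_i1 = 21.52 cm; m₁ = −d_i1/d_o1 = -0.1956.
d_o2 = 29.4 − (21.52) = 7.880 cm.
f₂ = −32.4 cm (diverging).
Lens 2: 1/d_i2 = 1/(-32.4) − 1/(7.880) = -0.1578, so d_i2 = -6.338 cm; m₂ = −d_i2/d_o2 = +0.8044.
m = m₁·m₂ = (-0.1956)(+0.8044) = -0.157.

m = -0.157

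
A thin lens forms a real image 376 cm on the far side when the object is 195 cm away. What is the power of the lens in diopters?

d_i = +376 cm.
1/f = 1/d_o + 1/d_i = 1/(195) + 1/(376) = 0.007788 cm⁻¹.
f = 128.4 cm = 1.284 m, so P = 1/f = +0.779 D.

P = +0.779 D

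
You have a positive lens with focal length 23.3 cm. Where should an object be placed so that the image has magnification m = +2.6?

m = −d_i/d_o ⇒ d_i = −m·d_o.
1/f = 1/d_o + 1/d_i = 1/d_o − 1/(m·d_o) = (1 − 1/m)/d_o, so d_o = f(1 − 1/m) = (23.30)(1 − 1/(+2.6)) = 14.3 cm.

14.3 cm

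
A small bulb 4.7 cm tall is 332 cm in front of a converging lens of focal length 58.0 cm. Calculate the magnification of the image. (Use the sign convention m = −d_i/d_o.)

1/d_i = 1/f − 1/d_o = 1/(58.00) − 1/(332) = 0.01423, so d_i = 70.28 cm.
m = −d_i/d_o = −(70.28)/(332) = -0.212.
The image is real, inverted and reduced, on the far side of the lens.

m = -0.212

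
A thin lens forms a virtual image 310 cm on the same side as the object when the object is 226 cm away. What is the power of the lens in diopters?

Virtual image ⇒ d_i = −310 cm.
1/f = 1/d_o + 1/d_i = 1/(226) + 1/(-310) = 0.001199 cm⁻¹.
f = 834.0 cm = 8.340 m, so P = 1/f = +0.120 D.

P = +0.120 D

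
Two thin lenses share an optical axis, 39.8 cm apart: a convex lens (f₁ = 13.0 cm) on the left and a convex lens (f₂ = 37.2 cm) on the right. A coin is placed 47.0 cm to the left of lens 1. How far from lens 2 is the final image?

52.8 cm

Lens 1: 1/d_i1 = 1/f₁ − 1/d_o1 = 1/(13.0) − 1/(47.0) = 0.05565, so d_i1 = 17.97 cm.
The intermediate image is 17.97 cm to the right of lens 1, which is 39.8 − (17.97) = 21.83 cm to the left of lens 2, so d_o2 = +21.83 cm.
Lens 2: 1/d_i2 = 1/f₂ − 1/d_o2 = 1/(37.2) − 1/(21.83) = -0.01893, so d_i2 = -52.8 cm.
The final image is virtual, 52.8 cm to the left of lens 2 (overall magnification ≈ -0.93).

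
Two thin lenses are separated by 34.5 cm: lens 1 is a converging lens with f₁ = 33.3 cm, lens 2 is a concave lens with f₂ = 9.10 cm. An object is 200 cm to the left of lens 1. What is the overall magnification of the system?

Lens 1: 1/d_i1 = 1/(33.3) − 1/(200) = 0.02503, so d_i1 = 39.95 cm; m₁ = −d_i1/d_o1 = -0.1998.
d_o2 = 34.5 − (39.95) = -5.450 cm (virtual object).
f₂ = −9.10 cm (diverging).
Lens 2: 1/d_i2 = 1/(-9.10) − 1/(-5.450) = 0.07360, so d_i2 = 13.59 cm; m₂ = −d_i2/d_o2 = +2.493.
m = m₁·m₂ = (-0.1998)(+2.493) = -0.498.

m = -0.498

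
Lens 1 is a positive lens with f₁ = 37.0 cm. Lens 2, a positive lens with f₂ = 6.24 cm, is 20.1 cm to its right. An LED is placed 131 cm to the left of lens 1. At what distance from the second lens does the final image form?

Lens 1: 1/d_i1 = 1/f₁ − 1/d_o1 = 1/(37.0) − 1/(131) = 0.01939, so d_i1 = 51.56 cm.
The intermediate image is 51.56 cm to the right of lens 1, which lies 31.46 cm to the right of lens 2 — a virtual object — so d_o2 = −31.46 cm.
Lens 2: 1/d_i2 = 1/f₂ − 1/d_o2 = 1/(6.24) − 1/(-31.46) = 0.1920, so d_i2 = 5.21 cm.
The final image is real, 5.21 cm to the right of lens 2 (overall magnification ≈ -0.065).

5.21 cm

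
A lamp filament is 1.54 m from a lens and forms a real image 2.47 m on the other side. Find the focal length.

f = 0.949 m (converging)

Real image ⇒ d_i = +2.47 m.
1/f = 1/d_o + 1/d_i = 1/(1.54) + 1/(2.47) = 1.054, so f = 0.949 m.
Since f is positive, the lens is converging.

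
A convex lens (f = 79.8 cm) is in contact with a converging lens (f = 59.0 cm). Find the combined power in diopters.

P₁ = 1/f₁ = 1/(0.798 m) = +1.253 D; P₂ = 1/f₂ = 1/(0.590 m) = +1.695 D.
For thin lenses in contact, P = P₁ + P₂ = (+1.253) + (+1.695) = +2.95 D.

P = +2.95 D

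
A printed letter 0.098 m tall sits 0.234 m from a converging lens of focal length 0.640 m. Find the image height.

0.154 m

1/d_i = 1/f − 1/d_o = 1/(0.6400) − 1/(0.234) = -2.711, so d_i = -0.3689 m.
m = −d_i/d_o = +1.576.
|h_i| = |m|·h_o = 1.576 × 0.098 = 0.154 m. The image is virtual, upright and enlarged, on the same side as the object.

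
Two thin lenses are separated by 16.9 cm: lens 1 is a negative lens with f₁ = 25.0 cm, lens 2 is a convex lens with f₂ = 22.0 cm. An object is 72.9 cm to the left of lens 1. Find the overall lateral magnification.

f₁ = −25.0 cm (diverging).
Lens 1: 1/d_i1 = 1/(-25.0) − 1/(72.9) = -0.05372, so d_i1 = -18.62 cm; m₁ = −d_i1/d_o1 = +0.2554.
d_o2 = 16.9 − (-18.62) = 35.52 cm.
Lens 2: 1/d_i2 = 1/(22.0) − 1/(35.52) = 0.01730, so d_i2 = 57.80 cm; m₂ = −d_i2/d_o2 = -1.627.
m = m₁·m₂ = (+0.2554)(-1.627) = -0.416.

m = -0.416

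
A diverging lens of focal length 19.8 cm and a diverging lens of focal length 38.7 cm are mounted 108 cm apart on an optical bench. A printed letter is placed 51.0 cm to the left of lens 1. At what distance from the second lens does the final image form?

Lens 1 is diverging, so f₁ = −19.8 cm.
Lens 1: 1/d_i1 = 1/f₁ − 1/d_o1 = 1/(-19.8) − 1/(51.0) = -0.07011, so d_i1 = -14.26 cm.
The intermediate image is 14.26 cm to the left of lens 1 (virtual), which is 108 − (-14.26) = 122.3 cm to the left of lens 2, so d_o2 = +122.3 cm.
Lens 2 is diverging, so f₂ = −38.7 cm.
Lens 2: 1/d_i2 = 1/f₂ − 1/d_o2 = 1/(-38.7) − 1/(122.3) = -0.03402, so d_i2 = -29.4 cm.
The final image is virtual, 29.4 cm to the left of lens 2 (overall magnification ≈ 0.067).

29.4 cm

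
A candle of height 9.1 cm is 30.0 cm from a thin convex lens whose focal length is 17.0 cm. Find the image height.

11.9 cm

1/d_i = 1/f − 1/d_o = 1/(17.00) − 1/(30.0) = 0.02549, so d_i = 39.23 cm.
m = −d_i/d_o = -1.308.
|h_i| = |m|·h_o = 1.308 × 9.1 = 11.9 cm. The image is real, inverted and enlarged, on the far side of the lens.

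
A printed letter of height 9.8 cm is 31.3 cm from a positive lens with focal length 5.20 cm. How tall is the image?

1/d_i = 1/f − 1/d_o = 1/(5.200) − 1/(31.3) = 0.1604, so d_i = 6.236 cm.
m = −d_i/d_o = -0.1992.
|h_i| = |m|·h_o = 0.1992 × 9.8 = 1.95 cm. The image is real, inverted and reduced, on the far side of the lens.

1.95 cm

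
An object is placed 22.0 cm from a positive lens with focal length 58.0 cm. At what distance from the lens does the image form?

35.4 cm

Lens equation: 1/q = 1/f − 1/p = 1/(58.00) − 1/(22.0) = 0.01724 − 0.04545 = -0.02821, so q = -35.4 cm.
The image is virtual, upright and enlarged, on the same side as the object.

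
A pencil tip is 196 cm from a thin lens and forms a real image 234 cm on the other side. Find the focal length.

Real image ⇒ d_i = +234 cm.
1/f = 1/d_o + 1/d_i = 1/(196) + 1/(234) = 0.009376, so f = 107 cm.
Since f is positive, the thin lens is converging.

f = 107 cm (converging)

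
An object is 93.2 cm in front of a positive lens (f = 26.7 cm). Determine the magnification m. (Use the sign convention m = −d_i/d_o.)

1/d_i = 1/f − 1/d_o = 1/(26.70) − 1/(93.2) = 0.02672, so d_i = 37.42 cm.
m = −d_i/d_o = −(37.42)/(93.2) = -0.402.
The image is real, inverted and reduced, on the far side of the lens.

m = -0.402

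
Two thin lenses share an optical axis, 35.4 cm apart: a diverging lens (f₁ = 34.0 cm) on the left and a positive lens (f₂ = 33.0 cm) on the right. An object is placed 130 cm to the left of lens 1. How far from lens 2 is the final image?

70.1 cm

Lens 1 is diverging, so f₁ = −34.0 cm.
Lens 1: 1/d_i1 = 1/f₁ − 1/d_o1 = 1/(-34.0) − 1/(130) = -0.03710, so d_i1 = -26.95 cm.
The intermediate image is 26.95 cm to the left of lens 1 (virtual), which is 35.4 − (-26.95) = 62.35 cm to the left of lens 2, so d_o2 = +62.35 cm.
Lens 2: 1/d_i2 = 1/f₂ − 1/d_o2 = 1/(33.0) − 1/(62.35) = 0.01426, so d_i2 = 70.1 cm.
The final image is real, 70.1 cm to the right of lens 2 (overall magnification ≈ -0.23).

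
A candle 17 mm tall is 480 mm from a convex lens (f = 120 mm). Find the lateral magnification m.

m = -0.333

1/d_i = 1/f − 1/d_o = 1/(120.0) − 1/(480) = 0.006250, so d_i = 160.0 mm.
m = −d_i/d_o = −(160.0)/(480) = -0.333.
The image is real, inverted and reduced, on the far side of the lens.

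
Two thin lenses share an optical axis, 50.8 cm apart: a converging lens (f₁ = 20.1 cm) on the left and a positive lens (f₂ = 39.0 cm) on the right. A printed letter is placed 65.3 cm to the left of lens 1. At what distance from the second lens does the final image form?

Lens 1: 1/d_i1 = 1/f₁ − 1/d_o1 = 1/(20.1) − 1/(65.3) = 0.03444, so d_i1 = 29.04 cm.
The intermediate image is 29.04 cm to the right of lens 1, which is 50.8 − (29.04) = 21.76 cm to the left of lens 2, so d_o2 = +21.76 cm.
Lens 2: 1/d_i2 = 1/f₂ − 1/d_o2 = 1/(39.0) − 1/(21.76) = -0.02031, so d_i2 = -49.2 cm.
The final image is virtual, 49.2 cm to the left of lens 2 (overall magnification ≈ -1.0).

49.2 cm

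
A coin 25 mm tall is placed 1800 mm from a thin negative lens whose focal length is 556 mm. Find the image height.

For a negative lens, f = -556 mm.
1/d_i = 1/f − 1/d_o = 1/(-556.0) − 1/(1800) = -0.002354, so d_i = -424.8 mm.
m = −d_i/d_o = +0.2360.
|h_i| = |m|·h_o = 0.2360 × 25 = 5.90 mm. The image is virtual, upright and reduced, on the same side as the object.

5.90 mm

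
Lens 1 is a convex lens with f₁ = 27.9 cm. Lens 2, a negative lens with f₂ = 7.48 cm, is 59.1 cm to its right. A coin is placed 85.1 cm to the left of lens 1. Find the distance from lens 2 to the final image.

Lens 1: 1/d_i1 = 1/f₁ − 1/d_o1 = 1/(27.9) − 1/(85.1) = 0.02409, so d_i1 = 41.51 cm.
The intermediate image is 41.51 cm to the right of lens 1, which is 59.1 − (41.51) = 17.59 cm to the left of lens 2, so d_o2 = +17.59 cm.
Lens 2 is diverging, so f₂ = −7.48 cm.
Lens 2: 1/d_i2 = 1/f₂ − 1/d_o2 = 1/(-7.48) − 1/(17.59) = -0.1905, so d_i2 = -5.25 cm.
The final image is virtual, 5.25 cm to the left of lens 2 (overall magnification ≈ -0.15).

5.25 cm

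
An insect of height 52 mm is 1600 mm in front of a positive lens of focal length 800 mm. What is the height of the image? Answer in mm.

52.0 mm

1/d_i = 1/f − 1/d_o = 1/(800.0) − 1/(1600) = 0.0006250, so d_i = 1600 mm.
m = −d_i/d_o = -1.000.
|h_i| = |m|·h_o = 1.000 × 52 = 52.0 mm. The image is real, inverted and same size, on the far side of the lens.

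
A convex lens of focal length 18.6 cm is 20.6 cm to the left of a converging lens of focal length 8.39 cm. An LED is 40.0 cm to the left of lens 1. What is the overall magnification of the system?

m = -0.323

Lens 1: 1/d_i1 = 1/(18.6) − 1/(40.0) = 0.02876, so d_i1 = 34.77 cm; m₁ = −d_i1/d_o1 = -0.8693.
d_o2 = 20.6 − (34.77) = -14.17 cm (virtual object).
Lens 2: 1/d_i2 = 1/(8.39) − 1/(-14.17) = 0.1898, so d_i2 = 5.270 cm; m₂ = −d_i2/d_o2 = +0.3719.
m = m₁·m₂ = (-0.8693)(+0.3719) = -0.323.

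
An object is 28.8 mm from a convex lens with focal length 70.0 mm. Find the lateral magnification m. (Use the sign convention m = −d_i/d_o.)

1/d_i = 1/f − 1/d_o = 1/(70.00) − 1/(28.8) = -0.02044, so d_i = -48.93 mm.
m = −d_i/d_o = −(-48.93)/(28.8) = +1.70.
The image is virtual, upright and enlarged, on the same side as the object.

m = +1.70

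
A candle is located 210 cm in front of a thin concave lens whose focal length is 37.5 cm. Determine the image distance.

For a concave lens, f = -37.5 cm.
Thin-lens equation: 1/v = 1/f − 1/u = 1/(-37.50) − 1/(210) = -0.02667 − 0.004762 = -0.03143, so v = -31.8 cm.
The image is virtual, upright and reduced, on the same side as the object.

31.8 cm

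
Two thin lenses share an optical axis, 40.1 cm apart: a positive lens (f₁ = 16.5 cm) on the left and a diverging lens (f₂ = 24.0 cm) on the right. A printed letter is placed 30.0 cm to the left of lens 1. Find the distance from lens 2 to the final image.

3.00 cm

Lens 1: 1/d_i1 = 1/f₁ − 1/d_o1 = 1/(16.5) − 1/(30.0) = 0.02727, so d_i1 = 36.67 cm.
The intermediate image is 36.67 cm to the right of lens 1, which is 40.1 − (36.67) = 3.430 cm to the left of lens 2, so d_o2 = +3.430 cm.
Lens 2 is diverging, so f₂ = −24.0 cm.
Lens 2: 1/d_i2 = 1/f₂ − 1/d_o2 = 1/(-24.0) − 1/(3.430) = -0.3332, so d_i2 = -3.00 cm.
The final image is virtual, 3.00 cm to the left of lens 2 (overall magnification ≈ -1.1).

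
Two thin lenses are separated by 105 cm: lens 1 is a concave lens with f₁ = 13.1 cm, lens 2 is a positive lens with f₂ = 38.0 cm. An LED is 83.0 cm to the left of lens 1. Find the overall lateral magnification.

f₁ = −13.1 cm (diverging).
Lens 1: 1/d_i1 = 1/(-13.1) − 1/(83.0) = -0.08838, so d_i1 = -11.31 cm; m₁ = −d_i1/d_o1 = +0.1363.
d_o2 = 105 − (-11.31) = 116.3 cm.
Lens 2: 1/d_i2 = 1/(38.0) − 1/(116.3) = 0.01772, so d_i2 = 56.44 cm; m₂ = −d_i2/d_o2 = -0.4853.
m = m₁·m₂ = (+0.1363)(-0.4853) = -0.0661.

m = -0.0661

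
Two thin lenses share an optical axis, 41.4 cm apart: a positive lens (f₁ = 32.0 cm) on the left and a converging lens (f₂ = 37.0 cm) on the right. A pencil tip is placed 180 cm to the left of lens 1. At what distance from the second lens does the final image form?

2.66 cm

Lens 1: 1/d_i1 = 1/f₁ − 1/d_o1 = 1/(32.0) − 1/(180) = 0.02569, so d_i1 = 38.92 cm.
The intermediate image is 38.92 cm to the right of lens 1, which is 41.4 − (38.92) = 2.480 cm to the left of lens 2, so d_o2 = +2.480 cm.
Lens 2: 1/d_i2 = 1/f₂ − 1/d_o2 = 1/(37.0) − 1/(2.480) = -0.3762, so d_i2 = -2.66 cm.
The final image is virtual, 2.66 cm to the left of lens 2 (overall magnification ≈ -0.23).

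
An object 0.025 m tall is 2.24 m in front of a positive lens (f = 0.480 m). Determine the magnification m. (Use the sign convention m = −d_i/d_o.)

1/d_i = 1/f − 1/d_o = 1/(0.4800) − 1/(2.24) = 1.637, so d_i = 0.6109 m.
m = −d_i/d_o = −(0.6109)/(2.24) = -0.273.
The image is real, inverted and reduced, on the far side of the lens.

m = -0.273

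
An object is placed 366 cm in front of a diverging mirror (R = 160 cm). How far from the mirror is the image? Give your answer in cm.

f = R/2 = 160/2 = 80.00 cm; for a diverging mirror, f = -80.00 cm.
Mirror equation: 1/q = 1/f − 1/p = 1/(-80.00) − 1/(366) = -0.01250 − 0.002732 = -0.01523, so q = -65.7 cm.
The image is virtual, upright and reduced, behind the mirror.

65.7 cm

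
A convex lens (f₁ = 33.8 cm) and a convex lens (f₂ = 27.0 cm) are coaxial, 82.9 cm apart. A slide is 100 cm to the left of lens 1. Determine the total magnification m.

m = +2.85

Lens 1: 1/d_i1 = 1/(33.8) − 1/(100) = 0.01959, so d_i1 = 51.06 cm; m₁ = −d_i1/d_o1 = -0.5106.
d_o2 = 82.9 − (51.06) = 31.84 cm.
Lens 2: 1/d_i2 = 1/(27.0) − 1/(31.84) = 0.005630, so d_i2 = 177.6 cm; m₂ = −d_i2/d_o2 = -5.579.
m = m₁·m₂ = (-0.5106)(-5.579) = +2.85.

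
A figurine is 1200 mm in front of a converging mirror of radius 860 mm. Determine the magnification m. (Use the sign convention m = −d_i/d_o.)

f = R/2 = 860/2 = 430.0 mm.
1/d_i = 1/f − 1/d_o = 1/(430.0) − 1/(1200) = 0.001492, so d_i = 670.1 mm.
m = −d_i/d_o = −(670.1)/(1200) = -0.558.
The image is real, inverted and reduced, in front of the mirror.

m = -0.558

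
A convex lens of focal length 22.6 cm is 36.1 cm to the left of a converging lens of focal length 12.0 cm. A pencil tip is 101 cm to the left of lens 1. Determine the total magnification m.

Lens 1: 1/d_i1 = 1/(22.6) − 1/(101) = 0.03435, so d_i1 = 29.11 cm; m₁ = −d_i1/d_o1 = -0.2882.
d_o2 = 36.1 − (29.11) = 6.990 cm.
Lens 2: 1/d_i2 = 1/(12.0) − 1/(6.990) = -0.05973, so d_i2 = -16.74 cm; m₂ = −d_i2/d_o2 = +2.395.
m = m₁·m₂ = (-0.2882)(+2.395) = -0.690.

m = -0.690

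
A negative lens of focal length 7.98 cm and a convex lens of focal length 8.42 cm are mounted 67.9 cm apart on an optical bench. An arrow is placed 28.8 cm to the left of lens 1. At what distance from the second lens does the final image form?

9.50 cm

Lens 1 is diverging, so f₁ = −7.98 cm.
Lens 1: 1/d_i1 = 1/f₁ − 1/d_o1 = 1/(-7.98) − 1/(28.8) = -0.1600, so d_i1 = -6.249 cm.
The intermediate image is 6.249 cm to the left of lens 1 (virtual), which is 67.9 − (-6.249) = 74.15 cm to the left of lens 2, so d_o2 = +74.15 cm.
Lens 2: 1/d_i2 = 1/f₂ − 1/d_o2 = 1/(8.42) − 1/(74.15) = 0.1053, so d_i2 = 9.50 cm.
The final image is real, 9.50 cm to the right of lens 2 (overall magnification ≈ -0.028).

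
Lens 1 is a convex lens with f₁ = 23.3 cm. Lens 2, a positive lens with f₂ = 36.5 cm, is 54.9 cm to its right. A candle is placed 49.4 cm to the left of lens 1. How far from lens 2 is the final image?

Lens 1: 1/d_i1 = 1/f₁ − 1/d_o1 = 1/(23.3) − 1/(49.4) = 0.02268, so d_i1 = 44.10 cm.
The intermediate image is 44.10 cm to the right of lens 1, which is 54.9 − (44.10) = 10.80 cm to the left of lens 2, so d_o2 = +10.80 cm.
Lens 2: 1/d_i2 = 1/f₂ − 1/d_o2 = 1/(36.5) − 1/(10.80) = -0.06520, so d_i2 = -15.3 cm.
The final image is virtual, 15.3 cm to the left of lens 2 (overall magnification ≈ -1.3).

15.3 cm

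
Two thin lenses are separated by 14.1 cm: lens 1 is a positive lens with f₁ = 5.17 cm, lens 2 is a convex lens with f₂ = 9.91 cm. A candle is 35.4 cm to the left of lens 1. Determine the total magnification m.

m = -0.909

Lens 1: 1/d_i1 = 1/(5.17) − 1/(35.4) = 0.1652, so d_i1 = 6.054 cm; m₁ = −d_i1/d_o1 = -0.1710.
d_o2 = 14.1 − (6.054) = 8.046 cm.
Lens 2: 1/d_i2 = 1/(9.91) − 1/(8.046) = -0.02338, so d_i2 = -42.78 cm; m₂ = −d_i2/d_o2 = +5.317.
m = m₁·m₂ = (-0.1710)(+5.317) = -0.909.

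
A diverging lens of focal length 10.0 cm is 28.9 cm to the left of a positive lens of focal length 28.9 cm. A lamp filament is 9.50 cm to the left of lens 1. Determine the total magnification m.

m = -3.04

f₁ = −10.0 cm (diverging).
Lens 1: 1/d_i1 = 1/(-10.0) − 1/(9.50) = -0.2053, so d_i1 = -4.872 cm; m₁ = −d_i1/d_o1 = +0.5128.
d_o2 = 28.9 − (-4.872) = 33.77 cm.
Lens 2: 1/d_i2 = 1/(28.9) − 1/(33.77) = 0.004990, so d_i2 = 200.4 cm; m₂ = −d_i2/d_o2 = -5.934.
m = m₁·m₂ = (+0.5128)(-5.934) = -3.04.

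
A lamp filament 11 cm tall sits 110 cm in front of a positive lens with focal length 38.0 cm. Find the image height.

1/d_i = 1/f − 1/d_o = 1/(38.00) − 1/(110) = 0.01722, so d_i = 58.06 cm.
m = −d_i/d_o = -0.5278.
|h_i| = |m|·h_o = 0.5278 × 11 = 5.81 cm. The image is real, inverted and reduced, on the far side of the lens.

5.81 cm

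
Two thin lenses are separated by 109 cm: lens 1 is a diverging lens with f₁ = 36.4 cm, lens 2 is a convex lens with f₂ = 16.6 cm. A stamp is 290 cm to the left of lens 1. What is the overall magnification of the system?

f₁ = −36.4 cm (diverging).
Lens 1: 1/d_i1 = 1/(-36.4) − 1/(290) = -0.03092, so d_i1 = -32.34 cm; m₁ = −d_i1/d_o1 = +0.1115.
d_o2 = 109 − (-32.34) = 141.3 cm.
Lens 2: 1/d_i2 = 1/(16.6) − 1/(141.3) = 0.05316, so d_i2 = 18.81 cm; m₂ = −d_i2/d_o2 = -0.1331.
m = m₁·m₂ = (+0.1115)(-0.1331) = -0.0148.

m = -0.0148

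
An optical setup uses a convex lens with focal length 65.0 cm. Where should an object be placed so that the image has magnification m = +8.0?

56.9 cm

m = −d_i/d_o ⇒ d_i = −m·d_o.
1/f = 1/d_o + 1/d_i = 1/d_o − 1/(m·d_o) = (1 − 1/m)/d_o, so d_o = f(1 − 1/m) = (65.00)(1 − 1/(+8.0)) = 56.9 cm.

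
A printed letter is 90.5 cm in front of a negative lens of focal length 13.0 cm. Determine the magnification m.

m = +0.126

For a negative lens, f = -13.0 cm.
1/d_i = 1/f − 1/d_o = 1/(-13.00) − 1/(90.5) = -0.08797, so d_i = -11.37 cm.
m = −d_i/d_o = −(-11.37)/(90.5) = +0.126.
The image is virtual, upright and reduced, on the same side as the object.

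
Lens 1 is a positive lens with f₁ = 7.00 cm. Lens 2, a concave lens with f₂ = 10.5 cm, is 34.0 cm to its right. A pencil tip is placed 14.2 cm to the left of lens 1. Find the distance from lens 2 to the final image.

6.91 cm

Lens 1: 1/d_i1 = 1/f₁ − 1/d_o1 = 1/(7.00) − 1/(14.2) = 0.07243, so d_i1 = 13.81 cm.
The intermediate image is 13.81 cm to the right of lens 1, which is 34.0 − (13.81) = 20.19 cm to the left of lens 2, so d_o2 = +20.19 cm.
Lens 2 is diverging, so f₂ = −10.5 cm.
Lens 2: 1/d_i2 = 1/f₂ − 1/d_o2 = 1/(-10.5) − 1/(20.19) = -0.1448, so d_i2 = -6.91 cm.
The final image is virtual, 6.91 cm to the left of lens 2 (overall magnification ≈ -0.33).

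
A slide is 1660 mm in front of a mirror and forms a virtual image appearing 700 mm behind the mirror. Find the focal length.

Virtual image ⇒ d_i = −700 mm.
1/f = 1/d_o + 1/d_i = 1/(1660) + 1/(-700) = -0.0008262, so f = -1210 mm.
Since f is negative, the mirror is convex.

f = -1210 mm (convex)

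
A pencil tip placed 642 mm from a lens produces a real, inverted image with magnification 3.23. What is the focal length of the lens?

f = 490 mm (converging)

m = −d_i/d_o ⇒ d_i = −m·d_o = −(-3.23)·(642) = 2074 mm.
1/f = 1/d_o + 1/d_i = 1/(642) + 1/(2074) = 0.002040, so f = 490 mm.
Since f is positive, the lens is converging.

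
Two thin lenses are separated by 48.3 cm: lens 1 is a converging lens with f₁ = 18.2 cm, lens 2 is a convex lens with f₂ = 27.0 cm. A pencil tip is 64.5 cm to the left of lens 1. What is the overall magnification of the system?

Lens 1: 1/d_i1 = 1/(18.2) − 1/(64.5) = 0.03944, so d_i1 = 25.35 cm; m₁ = −d_i1/d_o1 = -0.3930.
d_o2 = 48.3 − (25.35) = 22.95 cm.
Lens 2: 1/d_i2 = 1/(27.0) − 1/(22.95) = -0.006536, so d_i2 = -153.0 cm; m₂ = −d_i2/d_o2 = +6.667.
m = m₁·m₂ = (-0.3930)(+6.667) = -2.62.

m = -2.62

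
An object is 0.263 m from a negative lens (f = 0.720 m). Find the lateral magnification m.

m = +0.732

For a negative lens, f = -0.720 m.
1/d_i = 1/f − 1/d_o = 1/(-0.7200) − 1/(0.263) = -5.191, so d_i = -0.1926 m.
m = −d_i/d_o = −(-0.1926)/(0.263) = +0.732.
The image is virtual, upright and reduced, on the same side as the object.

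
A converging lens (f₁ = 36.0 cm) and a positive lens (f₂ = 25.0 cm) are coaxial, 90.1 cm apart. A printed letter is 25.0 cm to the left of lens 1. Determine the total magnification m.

m = -0.557

Lens 1: 1/d_i1 = 1/(36.0) − 1/(25.0) = -0.01222, so d_i1 = -81.82 cm; m₁ = −d_i1/d_o1 = +3.273.
d_o2 = 90.1 − (-81.82) = 171.9 cm.
Lens 2: 1/d_i2 = 1/(25.0) − 1/(171.9) = 0.03418, so d_i2 = 29.25 cm; m₂ = −d_i2/d_o2 = -0.1702.
m = m₁·m₂ = (+3.273)(-0.1702) = -0.557.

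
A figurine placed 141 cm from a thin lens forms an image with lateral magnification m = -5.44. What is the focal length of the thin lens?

m = −d_i/d_o ⇒ d_i = −m·d_o = −(-5.44)·(141) = 767.0 cm.
1/f = 1/d_o + 1/d_i = 1/(141) + 1/(767.0) = 0.008396, so f = 119 cm.
Since f is positive, the thin lens is converging.

f = 119 cm (converging)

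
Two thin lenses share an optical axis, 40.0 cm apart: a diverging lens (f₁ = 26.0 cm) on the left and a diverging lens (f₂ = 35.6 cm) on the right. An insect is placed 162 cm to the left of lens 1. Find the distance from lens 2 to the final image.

Lens 1 is diverging, so f₁ = −26.0 cm.
Lens 1: 1/d_i1 = 1/f₁ − 1/d_o1 = 1/(-26.0) − 1/(162) = -0.04463, so d_i1 = -22.40 cm.
The intermediate image is 22.40 cm to the left of lens 1 (virtual), which is 40.0 − (-22.40) = 62.40 cm to the left of lens 2, so d_o2 = +62.40 cm.
Lens 2 is diverging, so f₂ = −35.6 cm.
Lens 2: 1/d_i2 = 1/f₂ − 1/d_o2 = 1/(-35.6) − 1/(62.40) = -0.04412, so d_i2 = -22.7 cm.
The final image is virtual, 22.7 cm to the left of lens 2 (overall magnification ≈ 0.050).

22.7 cm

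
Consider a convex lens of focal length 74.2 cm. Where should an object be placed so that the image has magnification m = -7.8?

m = −d_i/d_o ⇒ d_i = −m·d_o.
1/f = 1/d_o + 1/d_i = 1/d_o − 1/(m·d_o) = (1 − 1/m)/d_o, so d_o = f(1 − 1/m) = (74.20)(1 − 1/(-7.8)) = 83.7 cm.

83.7 cm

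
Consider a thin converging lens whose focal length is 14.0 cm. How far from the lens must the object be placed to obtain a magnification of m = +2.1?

7.33 cm

m = −d_i/d_o ⇒ d_i = −m·d_o.
1/f = 1/d_o + 1/d_i = 1/d_o − 1/(m·d_o) = (1 − 1/m)/d_o, so d_o = f(1 − 1/m) = (14.00)(1 − 1/(+2.1)) = 7.33 cm.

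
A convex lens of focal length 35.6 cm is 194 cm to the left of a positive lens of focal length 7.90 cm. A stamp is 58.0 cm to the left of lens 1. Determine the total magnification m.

m = +0.134

Lens 1: 1/d_i1 = 1/(35.6) − 1/(58.0) = 0.01085, so d_i1 = 92.18 cm; m₁ = −d_i1/d_o1 = -1.589.
d_o2 = 194 − (92.18) = 101.8 cm.
Lens 2: 1/d_i2 = 1/(7.90) − 1/(101.8) = 0.1168, so d_i2 = 8.565 cm; m₂ = −d_i2/d_o2 = -0.08413.
m = m₁·m₂ = (-1.589)(-0.08413) = +0.134.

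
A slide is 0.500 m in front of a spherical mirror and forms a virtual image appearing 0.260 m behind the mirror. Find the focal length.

f = -0.542 m (convex)

Virtual image ⇒ d_i = −0.260 m.
1/f = 1/d_o + 1/d_i = 1/(0.500) + 1/(-0.260) = -1.846, so f = -0.542 m.
Since f is negative, the spherical mirror is convex.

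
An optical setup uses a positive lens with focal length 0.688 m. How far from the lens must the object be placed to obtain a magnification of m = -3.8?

m = −d_i/d_o ⇒ d_i = −m·d_o.
1/f = 1/d_o + 1/d_i = 1/d_o − 1/(m·d_o) = (1 − 1/m)/d_o, so d_o = f(1 − 1/m) = (0.6880)(1 − 1/(-3.8)) = 0.869 m.

0.869 m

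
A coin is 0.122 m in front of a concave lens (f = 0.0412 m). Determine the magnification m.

For a concave lens, f = -0.0412 m.
1/d_i = 1/f − 1/d_o = 1/(-0.04120) − 1/(0.122) = -32.47, so d_i = -0.03080 m.
m = −d_i/d_o = −(-0.03080)/(0.122) = +0.252.
The image is virtual, upright and reduced, on the same side as the object.

m = +0.252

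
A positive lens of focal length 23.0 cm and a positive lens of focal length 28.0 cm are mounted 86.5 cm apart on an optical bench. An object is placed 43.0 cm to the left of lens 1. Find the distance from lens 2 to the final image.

Lens 1: 1/d_i1 = 1/f₁ − 1/d_o1 = 1/(23.0) − 1/(43.0) = 0.02022, so d_i1 = 49.45 cm.
The intermediate image is 49.45 cm to the right of lens 1, which is 86.5 − (49.45) = 37.05 cm to the left of lens 2, so d_o2 = +37.05 cm.
Lens 2: 1/d_i2 = 1/f₂ − 1/d_o2 = 1/(28.0) − 1/(37.05) = 0.008724, so d_i2 = 115 cm.
The final image is real, 115 cm to the right of lens 2 (overall magnification ≈ 3.6).

115 cm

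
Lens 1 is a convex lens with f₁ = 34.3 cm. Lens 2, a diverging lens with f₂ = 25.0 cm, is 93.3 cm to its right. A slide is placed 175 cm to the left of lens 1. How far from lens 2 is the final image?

16.7 cm

Lens 1: 1/d_i1 = 1/f₁ − 1/d_o1 = 1/(34.3) − 1/(175) = 0.02344, so d_i1 = 42.66 cm.
The intermediate image is 42.66 cm to the right of lens 1, which is 93.3 − (42.66) = 50.64 cm to the left of lens 2, so d_o2 = +50.64 cm.
Lens 2 is diverging, so f₂ = −25.0 cm.
Lens 2: 1/d_i2 = 1/f₂ − 1/d_o2 = 1/(-25.0) − 1/(50.64) = -0.05975, so d_i2 = -16.7 cm.
The final image is virtual, 16.7 cm to the left of lens 2 (overall magnification ≈ -0.081).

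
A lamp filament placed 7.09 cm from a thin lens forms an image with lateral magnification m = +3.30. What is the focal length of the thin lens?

f = 10.2 cm (converging)

m = −d_i/d_o ⇒ d_i = −m·d_o = −(+3.30)·(7.09) = -23.40 cm.
1/f = 1/d_o + 1/d_i = 1/(7.09) + 1/(-23.40) = 0.09831, so f = 10.2 cm.
Since f is positive, the thin lens is converging.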